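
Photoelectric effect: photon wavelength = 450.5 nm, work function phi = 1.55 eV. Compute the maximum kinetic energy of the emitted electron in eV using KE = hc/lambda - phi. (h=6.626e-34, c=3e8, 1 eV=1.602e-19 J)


E_photon = hc / lambda
= (6.626e-34)(3e8) / (450.5e-9)
= 4.4124e-19 J
= 2.7543 eV
KE = E_photon - phi
= 2.7543 - 1.55
= 1.2043 eV

1.2043


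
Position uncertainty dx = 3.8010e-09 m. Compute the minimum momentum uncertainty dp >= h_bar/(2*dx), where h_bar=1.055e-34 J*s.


dp = h_bar / (2 * dx)
= 1.055e-34 / (2 * 3.8010e-09)
= 1.055e-34 / 7.6020e-09
= 1.3878e-26 kg*m/s

1.3878e-26


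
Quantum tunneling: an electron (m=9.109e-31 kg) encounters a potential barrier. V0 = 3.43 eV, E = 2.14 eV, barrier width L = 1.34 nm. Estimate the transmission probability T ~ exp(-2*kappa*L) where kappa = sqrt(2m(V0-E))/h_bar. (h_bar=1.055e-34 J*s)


V0 - E = 1.29 eV = 2.0666e-19 J
kappa = sqrt(2 * m * (V0-E)) / h_bar
= sqrt(2 * 9.109e-31 * 2.0666e-19) / 1.055e-34
= 5.8160e+09 /m
2*kappa*L = 2 * 5.8160e+09 * 1.34e-9
= 15.5869
T = exp(-15.5869) = 1.701023e-07

1.701023e-07


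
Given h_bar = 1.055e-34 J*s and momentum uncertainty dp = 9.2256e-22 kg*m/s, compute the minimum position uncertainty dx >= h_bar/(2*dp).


dx = h_bar / (2 * dp)
= 1.055e-34 / (2 * 9.2256e-22)
= 1.055e-34 / 1.8451e-21
= 5.7178e-14 m

5.7178e-14


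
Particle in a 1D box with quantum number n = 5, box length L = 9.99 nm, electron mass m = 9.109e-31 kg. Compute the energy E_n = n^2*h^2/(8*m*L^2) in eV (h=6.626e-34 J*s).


E = n^2 * h^2 / (8 * m * L^2)
= 5^2 * (6.626e-34)^2 / (8 * 9.109e-31 * (9.99e-9)^2)
= 25 * 4.3904e-67 / (8 * 9.109e-31 * 9.9800e-17)
= 1.5092e-20 J
= 0.0942 eV

0.0942


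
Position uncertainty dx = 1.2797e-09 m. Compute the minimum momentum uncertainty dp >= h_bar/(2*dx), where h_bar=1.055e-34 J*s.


dp = h_bar / (2 * dx)
= 1.055e-34 / (2 * 1.2797e-09)
= 1.055e-34 / 2.5594e-09
= 4.1221e-26 kg*m/s

4.1221e-26


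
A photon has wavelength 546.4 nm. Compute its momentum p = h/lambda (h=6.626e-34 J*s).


p = h / lambda
= 6.626e-34 / (546.4e-9)
= 6.626e-34 / 5.4640e-07
= 1.2127e-27 kg*m/s

1.2127e-27


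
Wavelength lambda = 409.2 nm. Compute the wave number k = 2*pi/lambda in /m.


k = 2 * pi / lambda
= 6.2832 / (409.2e-9)
= 6.2832 / 4.0920e-07
= 1.5355e+07 /m

1.5355e+07


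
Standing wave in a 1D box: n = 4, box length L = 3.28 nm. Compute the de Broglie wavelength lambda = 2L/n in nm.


lambda = 2L / n
= 2 * 3.28 / 4
= 6.56 / 4
= 1.64 nm

1.64


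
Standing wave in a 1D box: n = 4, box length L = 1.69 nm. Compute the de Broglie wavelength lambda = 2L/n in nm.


lambda = 2L / n
= 2 * 1.69 / 4
= 3.38 / 4
= 0.845 nm

0.845


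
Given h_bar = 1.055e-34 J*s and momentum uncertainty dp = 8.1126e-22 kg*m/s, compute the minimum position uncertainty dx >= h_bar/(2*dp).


dx = h_bar / (2 * dp)
= 1.055e-34 / (2 * 8.1126e-22)
= 1.055e-34 / 1.6225e-21
= 6.5022e-14 m

6.5022e-14


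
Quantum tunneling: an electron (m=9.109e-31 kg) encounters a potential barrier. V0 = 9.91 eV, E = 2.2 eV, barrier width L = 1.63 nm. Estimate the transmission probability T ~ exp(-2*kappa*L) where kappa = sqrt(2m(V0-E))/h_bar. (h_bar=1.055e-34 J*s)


V0 - E = 7.71 eV = 1.2351e-18 J
kappa = sqrt(2 * m * (V0-E)) / h_bar
= sqrt(2 * 9.109e-31 * 1.2351e-18) / 1.055e-34
= 1.4219e+10 /m
2*kappa*L = 2 * 1.4219e+10 * 1.63e-9
= 46.3526
T = exp(-46.3526) = 7.401662e-21

7.401662e-21


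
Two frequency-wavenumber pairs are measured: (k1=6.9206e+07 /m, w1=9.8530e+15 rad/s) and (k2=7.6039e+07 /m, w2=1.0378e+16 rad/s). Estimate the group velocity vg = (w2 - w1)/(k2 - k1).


vg = (w2 - w1) / (k2 - k1)
= (1.0378e+16 - 9.8530e+15) / (7.6039e+07 - 6.9206e+07)
= 5.2500e+14 / 6.8330e+06
= 7.6833e+07 m/s

7.6833e+07


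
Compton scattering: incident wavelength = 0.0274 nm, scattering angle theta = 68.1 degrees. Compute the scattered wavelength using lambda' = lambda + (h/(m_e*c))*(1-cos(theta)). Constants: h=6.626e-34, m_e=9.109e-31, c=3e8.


Compton wavelength: h/(m_e*c) = 2.4247e-12 m
d_lambda = 2.4247e-12 * (1 - cos(68.1 deg))
= 2.4247e-12 * 0.627012
= 1.5203e-12 m = 0.00152 nm
lambda' = 0.0274 + 0.00152
= 0.02892 nm

0.02892


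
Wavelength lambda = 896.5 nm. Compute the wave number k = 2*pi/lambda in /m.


k = 2 * pi / lambda
= 6.2832 / (896.5e-9)
= 6.2832 / 8.9650e-07
= 7.0086e+06 /m

7.0086e+06


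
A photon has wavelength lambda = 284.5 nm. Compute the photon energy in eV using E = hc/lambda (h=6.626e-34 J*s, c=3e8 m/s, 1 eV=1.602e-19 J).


E = hc / lambda
= (6.626e-34)(3e8) / (284.5e-9)
= 1.9878e-25 / 2.8450e-07
= 6.9870e-19 J
Converting to eV: 6.9870e-19 / 1.602e-19
= 4.3614 eV

4.3614


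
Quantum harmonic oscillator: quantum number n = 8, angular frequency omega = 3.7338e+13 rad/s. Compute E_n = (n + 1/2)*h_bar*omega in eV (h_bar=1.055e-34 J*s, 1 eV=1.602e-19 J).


E = (n + 1/2) * h_bar * omega
= (8 + 0.5) * 1.055e-34 * 3.7338e+13
= 8.5 * 3.9392e-21
= 3.3483e-20 J
= 0.209 eV

0.209


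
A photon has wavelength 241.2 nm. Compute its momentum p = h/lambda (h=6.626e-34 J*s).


p = h / lambda
= 6.626e-34 / (241.2e-9)
= 6.626e-34 / 2.4120e-07
= 2.7471e-27 kg*m/s

2.7471e-27


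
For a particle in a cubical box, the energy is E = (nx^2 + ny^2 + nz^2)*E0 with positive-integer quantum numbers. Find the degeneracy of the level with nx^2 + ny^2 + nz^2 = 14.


Enumerate all (nx, ny, nz) with nx^2 + ny^2 + nz^2 = 14:
(1,2,3)
(1,3,2)
(2,1,3)
(2,3,1)
(3,1,2)
(3,2,1)
Total degeneracy = 6

6


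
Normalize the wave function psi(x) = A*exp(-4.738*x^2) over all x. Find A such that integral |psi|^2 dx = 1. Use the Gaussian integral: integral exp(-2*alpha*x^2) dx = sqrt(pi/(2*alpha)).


integral |psi|^2 dx = A^2 * sqrt(pi/(2*alpha)) = 1
A^2 = sqrt(2*alpha/pi)
= sqrt(2 * 4.738 / pi)
= 1.736751
A = sqrt(1.736751)
= 1.3179

1.3179


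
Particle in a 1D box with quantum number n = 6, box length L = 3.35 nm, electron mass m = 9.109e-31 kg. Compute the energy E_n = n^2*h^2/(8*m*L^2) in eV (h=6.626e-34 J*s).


E = n^2 * h^2 / (8 * m * L^2)
= 6^2 * (6.626e-34)^2 / (8 * 9.109e-31 * (3.35e-9)^2)
= 36 * 4.3904e-67 / (8 * 9.109e-31 * 1.1223e-17)
= 1.9327e-19 J
= 1.2064 eV

1.2064


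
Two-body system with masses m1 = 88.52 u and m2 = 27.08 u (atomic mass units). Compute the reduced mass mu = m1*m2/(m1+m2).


mu = m1 * m2 / (m1 + m2)
= 88.52 * 27.08 / (88.52 + 27.08)
= 2397.1216 / 115.6
= 20.7363 u

20.7363


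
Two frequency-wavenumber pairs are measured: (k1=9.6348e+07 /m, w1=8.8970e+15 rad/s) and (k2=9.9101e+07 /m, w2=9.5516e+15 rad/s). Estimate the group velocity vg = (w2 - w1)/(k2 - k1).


vg = (w2 - w1) / (k2 - k1)
= (9.5516e+15 - 8.8970e+15) / (9.9101e+07 - 9.6348e+07)
= 6.5460e+14 / 2.7530e+06
= 2.3778e+08 m/s

2.3778e+08


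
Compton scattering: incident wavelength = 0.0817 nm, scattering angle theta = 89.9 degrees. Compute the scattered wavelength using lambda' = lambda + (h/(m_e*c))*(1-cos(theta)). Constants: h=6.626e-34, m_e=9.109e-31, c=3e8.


Compton wavelength: h/(m_e*c) = 2.4247e-12 m
d_lambda = 2.4247e-12 * (1 - cos(89.9 deg))
= 2.4247e-12 * 0.998255
= 2.4205e-12 m = 0.00242 nm
lambda' = 0.0817 + 0.00242
= 0.08412 nm

0.08412


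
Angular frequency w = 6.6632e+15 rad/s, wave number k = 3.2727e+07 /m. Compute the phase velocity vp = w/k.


vp = w / k
= 6.6632e+15 / 3.2727e+07
= 2.0360e+08 m/s

2.0360e+08


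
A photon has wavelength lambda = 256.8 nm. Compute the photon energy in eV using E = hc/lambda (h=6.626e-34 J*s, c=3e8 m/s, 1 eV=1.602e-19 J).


E = hc / lambda
= (6.626e-34)(3e8) / (256.8e-9)
= 1.9878e-25 / 2.5680e-07
= 7.7407e-19 J
Converting to eV: 7.7407e-19 / 1.602e-19
= 4.8319 eV

4.8319


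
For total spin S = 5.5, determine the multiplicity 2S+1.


Spin multiplicity = 2S + 1
= 2 * 5.5 + 1
= 11.0 + 1
= 12

12


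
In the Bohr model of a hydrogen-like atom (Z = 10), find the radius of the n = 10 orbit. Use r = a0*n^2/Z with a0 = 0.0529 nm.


r = a0 * n^2 / Z
= 0.0529 * 10^2 / 10
= 0.0529 * 100 / 10
= 0.529 nm

0.529


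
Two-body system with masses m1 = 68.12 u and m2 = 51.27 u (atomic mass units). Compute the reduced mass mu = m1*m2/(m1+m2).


mu = m1 * m2 / (m1 + m2)
= 68.12 * 51.27 / (68.12 + 51.27)
= 3492.5124 / 119.39
= 29.253 u

29.253


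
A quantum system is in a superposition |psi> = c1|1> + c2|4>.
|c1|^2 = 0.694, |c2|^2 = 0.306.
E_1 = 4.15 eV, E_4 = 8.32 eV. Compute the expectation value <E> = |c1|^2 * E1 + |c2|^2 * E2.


<E> = |c1|^2 * E1 + |c2|^2 * E2
= 0.694 * 4.15 + 0.306 * 8.32
= 2.8801 + 2.5459
= 5.426 eV

5.426


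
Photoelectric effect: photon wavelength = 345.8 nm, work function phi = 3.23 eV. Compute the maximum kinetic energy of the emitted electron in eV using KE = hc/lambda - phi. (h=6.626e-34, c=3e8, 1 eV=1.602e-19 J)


E_photon = hc / lambda
= (6.626e-34)(3e8) / (345.8e-9)
= 5.7484e-19 J
= 3.5883 eV
KE = E_photon - phi
= 3.5883 - 3.23
= 0.3583 eV

0.3583


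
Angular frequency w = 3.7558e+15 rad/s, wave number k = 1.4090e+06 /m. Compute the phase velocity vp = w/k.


vp = w / k
= 3.7558e+15 / 1.4090e+06
= 2.6656e+09 m/s

2.6656e+09


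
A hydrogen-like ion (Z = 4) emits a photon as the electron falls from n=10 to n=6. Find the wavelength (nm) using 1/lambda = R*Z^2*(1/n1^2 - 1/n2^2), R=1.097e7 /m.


1/lambda = R * Z^2 * (1/n1^2 - 1/n2^2)
= 1.097e7 * 4^2 * (1/6^2 - 1/10^2)
= 1.097e7 * 16 * (0.027778 - 0.01)
= 3.1204e+06 /m
lambda = 1 / 3.1204e+06
= 320.4763 nm

320.4763


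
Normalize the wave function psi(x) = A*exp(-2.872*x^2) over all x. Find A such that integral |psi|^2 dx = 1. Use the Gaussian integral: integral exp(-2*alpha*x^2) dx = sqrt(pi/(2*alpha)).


integral |psi|^2 dx = A^2 * sqrt(pi/(2*alpha)) = 1
A^2 = sqrt(2*alpha/pi)
= sqrt(2 * 2.872 / pi)
= 1.352173
A = sqrt(1.352173)
= 1.1628

1.1628


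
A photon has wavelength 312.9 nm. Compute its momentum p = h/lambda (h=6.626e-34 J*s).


p = h / lambda
= 6.626e-34 / (312.9e-9)
= 6.626e-34 / 3.1290e-07
= 2.1176e-27 kg*m/s

2.1176e-27


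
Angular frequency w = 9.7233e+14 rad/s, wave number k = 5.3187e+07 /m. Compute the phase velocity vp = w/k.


vp = w / k
= 9.7233e+14 / 5.3187e+07
= 1.8281e+07 m/s

1.8281e+07


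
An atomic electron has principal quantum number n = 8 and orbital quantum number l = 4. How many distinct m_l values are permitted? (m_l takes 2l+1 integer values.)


m_l ranges from -l to +l in integer steps
So m_l goes from -4 to +4
Count = 2l + 1 = 2*4 + 1
= 9

9


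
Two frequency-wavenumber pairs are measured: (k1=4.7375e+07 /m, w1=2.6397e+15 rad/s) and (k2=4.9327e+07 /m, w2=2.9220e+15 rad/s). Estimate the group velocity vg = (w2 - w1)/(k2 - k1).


vg = (w2 - w1) / (k2 - k1)
= (2.9220e+15 - 2.6397e+15) / (4.9327e+07 - 4.7375e+07)
= 2.8230e+14 / 1.9520e+06
= 1.4462e+08 m/s

1.4462e+08


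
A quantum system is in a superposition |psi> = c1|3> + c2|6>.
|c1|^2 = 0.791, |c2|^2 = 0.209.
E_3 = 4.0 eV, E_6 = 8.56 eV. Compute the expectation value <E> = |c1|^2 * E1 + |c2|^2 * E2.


<E> = |c1|^2 * E1 + |c2|^2 * E2
= 0.791 * 4.0 + 0.209 * 8.56
= 3.164 + 1.789
= 4.953 eV

4.953


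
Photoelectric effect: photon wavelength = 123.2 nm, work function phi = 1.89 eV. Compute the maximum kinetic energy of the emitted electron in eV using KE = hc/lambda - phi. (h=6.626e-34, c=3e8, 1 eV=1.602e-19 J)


E_photon = hc / lambda
= (6.626e-34)(3e8) / (123.2e-9)
= 1.6135e-18 J
= 10.0716 eV
KE = E_photon - phi
= 10.0716 - 1.89
= 8.1816 eV

8.1816


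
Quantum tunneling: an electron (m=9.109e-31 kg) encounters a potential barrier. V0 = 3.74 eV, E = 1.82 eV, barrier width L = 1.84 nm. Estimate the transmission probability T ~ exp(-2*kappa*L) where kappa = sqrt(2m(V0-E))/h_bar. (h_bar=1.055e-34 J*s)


V0 - E = 1.92 eV = 3.0758e-19 J
kappa = sqrt(2 * m * (V0-E)) / h_bar
= sqrt(2 * 9.109e-31 * 3.0758e-19) / 1.055e-34
= 7.0954e+09 /m
2*kappa*L = 2 * 7.0954e+09 * 1.84e-9
= 26.1112
T = exp(-26.1112) = 4.571202e-12

4.571202e-12


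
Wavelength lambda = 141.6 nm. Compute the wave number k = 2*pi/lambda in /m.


k = 2 * pi / lambda
= 6.2832 / (141.6e-9)
= 6.2832 / 1.4160e-07
= 4.4373e+07 /m

4.4373e+07


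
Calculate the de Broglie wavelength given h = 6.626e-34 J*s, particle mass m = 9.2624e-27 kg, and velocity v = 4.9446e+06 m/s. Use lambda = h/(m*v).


lambda = h / (m * v)
= 6.626e-34 / (9.2624e-27 * 4.9446e+06)
= 6.626e-34 / 4.5799e-20
= 1.4468e-14 m

1.4468e-14


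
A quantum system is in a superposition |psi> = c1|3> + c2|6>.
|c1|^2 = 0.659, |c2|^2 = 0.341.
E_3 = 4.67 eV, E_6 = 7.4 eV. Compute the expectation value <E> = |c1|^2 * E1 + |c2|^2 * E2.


<E> = |c1|^2 * E1 + |c2|^2 * E2
= 0.659 * 4.67 + 0.341 * 7.4
= 3.0775 + 2.5234
= 5.6009 eV

5.6009


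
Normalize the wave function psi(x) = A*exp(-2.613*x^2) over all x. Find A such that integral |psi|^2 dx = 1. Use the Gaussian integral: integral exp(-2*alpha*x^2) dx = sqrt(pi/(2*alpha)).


integral |psi|^2 dx = A^2 * sqrt(pi/(2*alpha)) = 1
A^2 = sqrt(2*alpha/pi)
= sqrt(2 * 2.613 / pi)
= 1.289763
A = sqrt(1.289763)
= 1.1357

1.1357


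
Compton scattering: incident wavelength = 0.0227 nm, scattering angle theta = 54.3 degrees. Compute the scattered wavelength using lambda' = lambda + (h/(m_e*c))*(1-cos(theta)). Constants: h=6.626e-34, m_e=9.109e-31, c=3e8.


Compton wavelength: h/(m_e*c) = 2.4247e-12 m
d_lambda = 2.4247e-12 * (1 - cos(54.3 deg))
= 2.4247e-12 * 0.416459
= 1.0098e-12 m = 0.00101 nm
lambda' = 0.0227 + 0.00101
= 0.02371 nm

0.02371


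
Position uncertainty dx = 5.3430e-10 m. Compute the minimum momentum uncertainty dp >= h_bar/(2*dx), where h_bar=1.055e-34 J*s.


dp = h_bar / (2 * dx)
= 1.055e-34 / (2 * 5.3430e-10)
= 1.055e-34 / 1.0686e-09
= 9.8727e-26 kg*m/s

9.8727e-26


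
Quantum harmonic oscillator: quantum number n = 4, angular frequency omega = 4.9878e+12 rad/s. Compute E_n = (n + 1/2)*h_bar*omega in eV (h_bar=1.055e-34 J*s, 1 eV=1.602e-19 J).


E = (n + 1/2) * h_bar * omega
= (4 + 0.5) * 1.055e-34 * 4.9878e+12
= 4.5 * 5.2621e-22
= 2.3680e-21 J
= 0.0148 eV

0.0148


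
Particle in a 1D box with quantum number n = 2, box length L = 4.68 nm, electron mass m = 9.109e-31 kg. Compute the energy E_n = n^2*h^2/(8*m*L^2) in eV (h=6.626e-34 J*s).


E = n^2 * h^2 / (8 * m * L^2)
= 2^2 * (6.626e-34)^2 / (8 * 9.109e-31 * (4.68e-9)^2)
= 4 * 4.3904e-67 / (8 * 9.109e-31 * 2.1902e-17)
= 1.1003e-20 J
= 0.0687 eV

0.0687


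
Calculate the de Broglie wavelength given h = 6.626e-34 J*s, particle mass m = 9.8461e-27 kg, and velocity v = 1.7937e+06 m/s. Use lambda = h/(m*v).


lambda = h / (m * v)
= 6.626e-34 / (9.8461e-27 * 1.7937e+06)
= 6.626e-34 / 1.7661e-20
= 3.7518e-14 m

3.7518e-14


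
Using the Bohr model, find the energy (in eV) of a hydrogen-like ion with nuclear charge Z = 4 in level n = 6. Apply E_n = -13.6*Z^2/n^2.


E_n = -13.6 * Z^2 / n^2
= -13.6 * 4^2 / 6^2
= -13.6 * 16 / 36
= -6.0444 eV

-6.0444


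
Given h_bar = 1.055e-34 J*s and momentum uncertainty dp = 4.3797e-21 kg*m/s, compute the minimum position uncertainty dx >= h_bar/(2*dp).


dx = h_bar / (2 * dp)
= 1.055e-34 / (2 * 4.3797e-21)
= 1.055e-34 / 8.7594e-21
= 1.2044e-14 m

1.2044e-14


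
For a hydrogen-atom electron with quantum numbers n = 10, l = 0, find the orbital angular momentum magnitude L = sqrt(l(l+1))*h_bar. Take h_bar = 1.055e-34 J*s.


L = sqrt(l*(l+1)) * h_bar
= sqrt(0 * 1) * 1.055e-34
= sqrt(0) * 1.055e-34
= 0.0 * 1.055e-34
= 0.0000e+00 J*s

0.0000e+00


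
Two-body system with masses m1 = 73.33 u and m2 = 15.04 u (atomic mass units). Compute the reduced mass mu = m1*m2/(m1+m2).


mu = m1 * m2 / (m1 + m2)
= 73.33 * 15.04 / (73.33 + 15.04)
= 1102.8832 / 88.37
= 12.4803 u

12.4803


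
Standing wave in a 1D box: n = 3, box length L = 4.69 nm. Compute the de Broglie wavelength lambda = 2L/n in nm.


lambda = 2L / n
= 2 * 4.69 / 3
= 9.38 / 3
= 3.1267 nm

3.1267


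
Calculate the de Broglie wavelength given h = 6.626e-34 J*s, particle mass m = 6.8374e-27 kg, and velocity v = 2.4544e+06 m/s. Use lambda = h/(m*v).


lambda = h / (m * v)
= 6.626e-34 / (6.8374e-27 * 2.4544e+06)
= 6.626e-34 / 1.6782e-20
= 3.9483e-14 m

3.9483e-14


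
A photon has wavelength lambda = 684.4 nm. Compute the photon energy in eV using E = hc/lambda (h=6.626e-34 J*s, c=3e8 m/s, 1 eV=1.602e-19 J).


E = hc / lambda
= (6.626e-34)(3e8) / (684.4e-9)
= 1.9878e-25 / 6.8440e-07
= 2.9044e-19 J
Converting to eV: 2.9044e-19 / 1.602e-19
= 1.813 eV

1.813


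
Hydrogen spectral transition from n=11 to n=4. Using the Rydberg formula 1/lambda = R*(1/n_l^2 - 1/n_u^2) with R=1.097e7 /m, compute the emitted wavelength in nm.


1/lambda = R * (1/n_l^2 - 1/n_u^2)
= 1.097e7 * (1/4^2 - 1/11^2)
= 1.097e7 * (0.0625 - 0.008264)
= 1.097e7 * 0.054236
= 5.9496e+05 /m
lambda = 1 / 5.9496e+05 = 1680.7744 nm

1680.7744


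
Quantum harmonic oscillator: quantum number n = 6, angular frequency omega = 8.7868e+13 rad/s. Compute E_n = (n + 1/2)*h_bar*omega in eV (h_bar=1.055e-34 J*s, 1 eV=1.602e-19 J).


E = (n + 1/2) * h_bar * omega
= (6 + 0.5) * 1.055e-34 * 8.7868e+13
= 6.5 * 9.2701e-21
= 6.0255e-20 J
= 0.3761 eV

0.3761


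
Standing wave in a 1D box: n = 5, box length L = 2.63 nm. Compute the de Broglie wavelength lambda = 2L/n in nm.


lambda = 2L / n
= 2 * 2.63 / 5
= 5.26 / 5
= 1.052 nm

1.052


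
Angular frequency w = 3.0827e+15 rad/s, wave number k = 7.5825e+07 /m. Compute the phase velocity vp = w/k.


vp = w / k
= 3.0827e+15 / 7.5825e+07
= 4.0655e+07 m/s

4.0655e+07


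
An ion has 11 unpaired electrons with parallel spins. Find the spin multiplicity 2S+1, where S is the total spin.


Total spin S = N * (1/2) = 11 * 0.5 = 5.5
Spin multiplicity = 2S + 1
= 2 * 5.5 + 1
= 12

12


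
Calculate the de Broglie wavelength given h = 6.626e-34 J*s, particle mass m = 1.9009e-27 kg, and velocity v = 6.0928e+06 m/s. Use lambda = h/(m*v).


lambda = h / (m * v)
= 6.626e-34 / (1.9009e-27 * 6.0928e+06)
= 6.626e-34 / 1.1582e-20
= 5.7210e-14 m

5.7210e-14


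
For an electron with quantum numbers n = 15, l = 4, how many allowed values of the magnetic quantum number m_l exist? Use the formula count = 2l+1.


m_l ranges from -l to +l in integer steps
So m_l goes from -4 to +4
Count = 2l + 1 = 2*4 + 1
= 9

9


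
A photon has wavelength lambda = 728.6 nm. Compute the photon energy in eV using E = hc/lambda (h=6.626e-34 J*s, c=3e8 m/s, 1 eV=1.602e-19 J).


E = hc / lambda
= (6.626e-34)(3e8) / (728.6e-9)
= 1.9878e-25 / 7.2860e-07
= 2.7282e-19 J
Converting to eV: 2.7282e-19 / 1.602e-19
= 1.703 eV

1.703


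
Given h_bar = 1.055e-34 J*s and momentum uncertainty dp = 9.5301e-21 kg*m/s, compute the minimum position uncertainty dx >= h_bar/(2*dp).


dx = h_bar / (2 * dp)
= 1.055e-34 / (2 * 9.5301e-21)
= 1.055e-34 / 1.9060e-20
= 5.5351e-15 m

5.5351e-15


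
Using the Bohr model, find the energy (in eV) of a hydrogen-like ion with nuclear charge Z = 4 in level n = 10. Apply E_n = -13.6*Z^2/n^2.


E_n = -13.6 * Z^2 / n^2
= -13.6 * 4^2 / 10^2
= -13.6 * 16 / 100
= -2.176 eV

-2.176


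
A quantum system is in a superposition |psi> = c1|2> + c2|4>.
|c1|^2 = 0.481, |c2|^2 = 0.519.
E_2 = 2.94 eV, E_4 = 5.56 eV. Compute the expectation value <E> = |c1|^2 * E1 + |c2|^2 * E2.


<E> = |c1|^2 * E1 + |c2|^2 * E2
= 0.481 * 2.94 + 0.519 * 5.56
= 1.4141 + 2.8856
= 4.2998 eV

4.2998


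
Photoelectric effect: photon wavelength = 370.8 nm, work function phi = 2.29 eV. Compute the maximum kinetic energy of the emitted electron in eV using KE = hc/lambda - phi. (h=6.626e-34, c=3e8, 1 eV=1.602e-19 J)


E_photon = hc / lambda
= (6.626e-34)(3e8) / (370.8e-9)
= 5.3608e-19 J
= 3.3463 eV
KE = E_photon - phi
= 3.3463 - 2.29
= 1.0563 eV

1.0563


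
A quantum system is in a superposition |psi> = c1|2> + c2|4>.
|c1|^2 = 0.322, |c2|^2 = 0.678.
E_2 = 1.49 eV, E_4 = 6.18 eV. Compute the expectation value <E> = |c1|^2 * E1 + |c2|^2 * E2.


<E> = |c1|^2 * E1 + |c2|^2 * E2
= 0.322 * 1.49 + 0.678 * 6.18
= 0.4798 + 4.19
= 4.6698 eV

4.6698


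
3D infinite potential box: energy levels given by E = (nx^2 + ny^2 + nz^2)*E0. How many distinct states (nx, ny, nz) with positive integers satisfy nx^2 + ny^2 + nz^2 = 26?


Enumerate all (nx, ny, nz) with nx^2 + ny^2 + nz^2 = 26:
(1,3,4)
(1,4,3)
(3,1,4)
(3,4,1)
(4,1,3)
(4,3,1)
Total degeneracy = 6

6


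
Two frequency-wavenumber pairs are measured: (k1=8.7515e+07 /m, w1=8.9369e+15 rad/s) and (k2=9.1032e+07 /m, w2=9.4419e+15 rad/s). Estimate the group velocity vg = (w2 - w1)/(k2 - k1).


vg = (w2 - w1) / (k2 - k1)
= (9.4419e+15 - 8.9369e+15) / (9.1032e+07 - 8.7515e+07)
= 5.0500e+14 / 3.5170e+06
= 1.4359e+08 m/s

1.4359e+08


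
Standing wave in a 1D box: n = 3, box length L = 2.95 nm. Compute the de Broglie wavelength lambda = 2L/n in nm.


lambda = 2L / n
= 2 * 2.95 / 3
= 5.9 / 3
= 1.9667 nm

1.9667


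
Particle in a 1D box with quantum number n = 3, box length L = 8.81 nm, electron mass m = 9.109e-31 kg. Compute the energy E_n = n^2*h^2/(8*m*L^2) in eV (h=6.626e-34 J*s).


E = n^2 * h^2 / (8 * m * L^2)
= 3^2 * (6.626e-34)^2 / (8 * 9.109e-31 * (8.81e-9)^2)
= 9 * 4.3904e-67 / (8 * 9.109e-31 * 7.7616e-17)
= 6.9861e-21 J
= 0.0436 eV

0.0436


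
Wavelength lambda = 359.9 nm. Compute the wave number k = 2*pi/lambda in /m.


k = 2 * pi / lambda
= 6.2832 / (359.9e-9)
= 6.2832 / 3.5990e-07
= 1.7458e+07 /m

1.7458e+07


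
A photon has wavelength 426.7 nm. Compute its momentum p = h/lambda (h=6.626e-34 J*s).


p = h / lambda
= 6.626e-34 / (426.7e-9)
= 6.626e-34 / 4.2670e-07
= 1.5528e-27 kg*m/s

1.5528e-27


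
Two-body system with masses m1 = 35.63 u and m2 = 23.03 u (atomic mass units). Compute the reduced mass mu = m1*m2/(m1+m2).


mu = m1 * m2 / (m1 + m2)
= 35.63 * 23.03 / (35.63 + 23.03)
= 820.5589 / 58.66
= 13.9884 u

13.9884


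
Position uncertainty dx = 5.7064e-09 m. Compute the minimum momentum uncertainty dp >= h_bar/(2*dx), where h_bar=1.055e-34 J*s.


dp = h_bar / (2 * dx)
= 1.055e-34 / (2 * 5.7064e-09)
= 1.055e-34 / 1.1413e-08
= 9.2440e-27 kg*m/s

9.2440e-27


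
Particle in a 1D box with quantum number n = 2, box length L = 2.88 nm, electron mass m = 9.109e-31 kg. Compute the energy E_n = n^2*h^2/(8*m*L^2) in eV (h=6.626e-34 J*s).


E = n^2 * h^2 / (8 * m * L^2)
= 2^2 * (6.626e-34)^2 / (8 * 9.109e-31 * (2.88e-9)^2)
= 4 * 4.3904e-67 / (8 * 9.109e-31 * 8.2944e-18)
= 2.9055e-20 J
= 0.1814 eV

0.1814


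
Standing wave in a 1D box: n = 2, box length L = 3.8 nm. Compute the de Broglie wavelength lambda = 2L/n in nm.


lambda = 2L / n
= 2 * 3.8 / 2
= 7.6 / 2
= 3.8 nm

3.8


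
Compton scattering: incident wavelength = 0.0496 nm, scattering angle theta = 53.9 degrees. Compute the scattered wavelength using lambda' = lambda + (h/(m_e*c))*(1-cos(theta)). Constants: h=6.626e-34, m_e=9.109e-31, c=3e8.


Compton wavelength: h/(m_e*c) = 2.4247e-12 m
d_lambda = 2.4247e-12 * (1 - cos(53.9 deg))
= 2.4247e-12 * 0.410804
= 9.9608e-13 m = 0.000996 nm
lambda' = 0.0496 + 0.000996
= 0.050596 nm

0.050596


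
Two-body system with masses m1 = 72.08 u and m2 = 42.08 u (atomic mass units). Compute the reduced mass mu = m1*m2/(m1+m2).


mu = m1 * m2 / (m1 + m2)
= 72.08 * 42.08 / (72.08 + 42.08)
= 3033.1264 / 114.16
= 26.5691 u

26.5691


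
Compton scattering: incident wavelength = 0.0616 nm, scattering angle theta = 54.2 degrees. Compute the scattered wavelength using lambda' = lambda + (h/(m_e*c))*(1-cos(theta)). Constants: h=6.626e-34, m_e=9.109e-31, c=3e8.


Compton wavelength: h/(m_e*c) = 2.4247e-12 m
d_lambda = 2.4247e-12 * (1 - cos(54.2 deg))
= 2.4247e-12 * 0.415042
= 1.0064e-12 m = 0.001006 nm
lambda' = 0.0616 + 0.001006
= 0.062606 nm

0.062606


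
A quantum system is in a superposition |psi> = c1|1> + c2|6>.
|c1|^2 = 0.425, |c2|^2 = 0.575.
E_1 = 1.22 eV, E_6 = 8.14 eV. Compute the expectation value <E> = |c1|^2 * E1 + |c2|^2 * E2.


<E> = |c1|^2 * E1 + |c2|^2 * E2
= 0.425 * 1.22 + 0.575 * 8.14
= 0.5185 + 4.6805
= 5.199 eV

5.199


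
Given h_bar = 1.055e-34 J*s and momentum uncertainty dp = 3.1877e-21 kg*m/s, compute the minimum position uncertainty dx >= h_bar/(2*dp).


dx = h_bar / (2 * dp)
= 1.055e-34 / (2 * 3.1877e-21)
= 1.055e-34 / 6.3754e-21
= 1.6548e-14 m

1.6548e-14


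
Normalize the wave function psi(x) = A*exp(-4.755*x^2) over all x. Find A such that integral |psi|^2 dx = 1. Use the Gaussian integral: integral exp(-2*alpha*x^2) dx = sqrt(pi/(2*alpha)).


integral |psi|^2 dx = A^2 * sqrt(pi/(2*alpha)) = 1
A^2 = sqrt(2*alpha/pi)
= sqrt(2 * 4.755 / pi)
= 1.739864
A = sqrt(1.739864)
= 1.319

1.319


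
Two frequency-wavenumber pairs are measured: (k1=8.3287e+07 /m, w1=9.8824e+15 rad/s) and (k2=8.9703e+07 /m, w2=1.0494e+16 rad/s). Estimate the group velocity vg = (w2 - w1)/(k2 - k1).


vg = (w2 - w1) / (k2 - k1)
= (1.0494e+16 - 9.8824e+15) / (8.9703e+07 - 8.3287e+07)
= 6.1160e+14 / 6.4160e+06
= 9.5324e+07 m/s

9.5324e+07


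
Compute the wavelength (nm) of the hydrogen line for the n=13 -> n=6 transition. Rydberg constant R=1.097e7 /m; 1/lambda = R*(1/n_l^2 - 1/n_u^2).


1/lambda = R * (1/n_l^2 - 1/n_u^2)
= 1.097e7 * (1/6^2 - 1/13^2)
= 1.097e7 * (0.027778 - 0.005917)
= 1.097e7 * 0.021861
= 2.3981e+05 /m
lambda = 1 / 2.3981e+05 = 4169.9509 nm

4169.9509


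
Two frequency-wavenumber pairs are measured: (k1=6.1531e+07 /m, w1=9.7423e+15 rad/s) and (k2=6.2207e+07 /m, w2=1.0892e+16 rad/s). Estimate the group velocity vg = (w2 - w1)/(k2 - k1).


vg = (w2 - w1) / (k2 - k1)
= (1.0892e+16 - 9.7423e+15) / (6.2207e+07 - 6.1531e+07)
= 1.1497e+15 / 6.7600e+05
= 1.7007e+09 m/s

1.7007e+09


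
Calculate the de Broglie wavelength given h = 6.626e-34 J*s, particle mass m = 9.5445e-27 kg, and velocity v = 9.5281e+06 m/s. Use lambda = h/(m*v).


lambda = h / (m * v)
= 6.626e-34 / (9.5445e-27 * 9.5281e+06)
= 6.626e-34 / 9.0941e-20
= 7.2860e-15 m

7.2860e-15


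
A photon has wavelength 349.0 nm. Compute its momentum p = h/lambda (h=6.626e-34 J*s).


p = h / lambda
= 6.626e-34 / (349.0e-9)
= 6.626e-34 / 3.4900e-07
= 1.8986e-27 kg*m/s

1.8986e-27


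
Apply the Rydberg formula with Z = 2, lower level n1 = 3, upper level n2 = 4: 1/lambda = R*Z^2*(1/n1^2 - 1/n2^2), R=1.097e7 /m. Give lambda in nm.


1/lambda = R * Z^2 * (1/n1^2 - 1/n2^2)
= 1.097e7 * 2^2 * (1/3^2 - 1/4^2)
= 1.097e7 * 4 * (0.111111 - 0.0625)
= 2.1331e+06 /m
lambda = 1 / 2.1331e+06
= 468.811 nm

468.811


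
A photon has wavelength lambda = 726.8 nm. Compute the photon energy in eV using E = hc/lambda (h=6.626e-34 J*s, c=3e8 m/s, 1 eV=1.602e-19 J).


E = hc / lambda
= (6.626e-34)(3e8) / (726.8e-9)
= 1.9878e-25 / 7.2680e-07
= 2.7350e-19 J
Converting to eV: 2.7350e-19 / 1.602e-19
= 1.7072 eV

1.7072


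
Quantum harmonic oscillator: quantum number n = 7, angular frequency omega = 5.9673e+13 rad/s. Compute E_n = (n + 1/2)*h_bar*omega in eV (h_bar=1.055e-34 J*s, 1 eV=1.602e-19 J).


E = (n + 1/2) * h_bar * omega
= (7 + 0.5) * 1.055e-34 * 5.9673e+13
= 7.5 * 6.2955e-21
= 4.7216e-20 J
= 0.2947 eV

0.2947


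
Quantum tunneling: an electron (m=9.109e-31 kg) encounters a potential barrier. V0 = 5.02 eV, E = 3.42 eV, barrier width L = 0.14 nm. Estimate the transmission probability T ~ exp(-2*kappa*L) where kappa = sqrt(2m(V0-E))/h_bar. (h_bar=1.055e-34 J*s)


V0 - E = 1.6 eV = 2.5632e-19 J
kappa = sqrt(2 * m * (V0-E)) / h_bar
= sqrt(2 * 9.109e-31 * 2.5632e-19) / 1.055e-34
= 6.4772e+09 /m
2*kappa*L = 2 * 6.4772e+09 * 0.14e-9
= 1.8136
T = exp(-1.8136) = 1.630622e-01

1.630622e-01


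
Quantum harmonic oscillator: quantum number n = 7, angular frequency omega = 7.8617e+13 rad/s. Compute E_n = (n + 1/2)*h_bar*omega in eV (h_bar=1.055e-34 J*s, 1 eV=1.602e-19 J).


E = (n + 1/2) * h_bar * omega
= (7 + 0.5) * 1.055e-34 * 7.8617e+13
= 7.5 * 8.2941e-21
= 6.2206e-20 J
= 0.3883 eV

0.3883


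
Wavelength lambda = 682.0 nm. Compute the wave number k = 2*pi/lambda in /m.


k = 2 * pi / lambda
= 6.2832 / (682.0e-9)
= 6.2832 / 6.8200e-07
= 9.2129e+06 /m

9.2129e+06


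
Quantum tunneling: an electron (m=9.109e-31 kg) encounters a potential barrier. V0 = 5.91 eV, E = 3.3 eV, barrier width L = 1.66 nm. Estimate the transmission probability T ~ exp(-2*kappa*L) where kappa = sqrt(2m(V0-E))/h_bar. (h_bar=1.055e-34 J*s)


V0 - E = 2.61 eV = 4.1812e-19 J
kappa = sqrt(2 * m * (V0-E)) / h_bar
= sqrt(2 * 9.109e-31 * 4.1812e-19) / 1.055e-34
= 8.2727e+09 /m
2*kappa*L = 2 * 8.2727e+09 * 1.66e-9
= 27.4655
T = exp(-27.4655) = 1.180010e-12

1.180010e-12


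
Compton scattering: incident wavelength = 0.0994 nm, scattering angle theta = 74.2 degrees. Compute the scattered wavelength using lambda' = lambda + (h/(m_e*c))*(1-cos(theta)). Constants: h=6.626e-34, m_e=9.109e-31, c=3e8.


Compton wavelength: h/(m_e*c) = 2.4247e-12 m
d_lambda = 2.4247e-12 * (1 - cos(74.2 deg))
= 2.4247e-12 * 0.72772
= 1.7645e-12 m = 0.001765 nm
lambda' = 0.0994 + 0.001765
= 0.101165 nm

0.101165


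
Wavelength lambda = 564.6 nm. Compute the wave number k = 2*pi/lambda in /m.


k = 2 * pi / lambda
= 6.2832 / (564.6e-9)
= 6.2832 / 5.6460e-07
= 1.1129e+07 /m

1.1129e+07


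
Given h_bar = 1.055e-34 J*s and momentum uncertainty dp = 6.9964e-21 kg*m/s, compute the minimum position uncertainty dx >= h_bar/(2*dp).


dx = h_bar / (2 * dp)
= 1.055e-34 / (2 * 6.9964e-21)
= 1.055e-34 / 1.3993e-20
= 7.5396e-15 m

7.5396e-15


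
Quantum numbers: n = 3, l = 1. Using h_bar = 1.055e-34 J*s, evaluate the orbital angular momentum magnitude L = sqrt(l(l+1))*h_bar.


L = sqrt(l*(l+1)) * h_bar
= sqrt(1 * 2) * 1.055e-34
= sqrt(2) * 1.055e-34
= 1.4142 * 1.055e-34
= 1.4920e-34 J*s

1.4920e-34


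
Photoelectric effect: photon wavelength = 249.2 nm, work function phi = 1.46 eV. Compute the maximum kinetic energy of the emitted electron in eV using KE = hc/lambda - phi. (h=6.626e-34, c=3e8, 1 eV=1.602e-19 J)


E_photon = hc / lambda
= (6.626e-34)(3e8) / (249.2e-9)
= 7.9767e-19 J
= 4.9792 eV
KE = E_photon - phi
= 4.9792 - 1.46
= 3.5192 eV

3.5192


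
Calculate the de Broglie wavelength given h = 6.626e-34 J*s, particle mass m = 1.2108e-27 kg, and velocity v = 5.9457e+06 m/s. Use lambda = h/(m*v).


lambda = h / (m * v)
= 6.626e-34 / (1.2108e-27 * 5.9457e+06)
= 6.626e-34 / 7.1991e-21
= 9.2040e-14 m

9.2040e-14


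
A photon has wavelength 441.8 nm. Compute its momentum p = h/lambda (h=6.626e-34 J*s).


p = h / lambda
= 6.626e-34 / (441.8e-9)
= 6.626e-34 / 4.4180e-07
= 1.4998e-27 kg*m/s

1.4998e-27


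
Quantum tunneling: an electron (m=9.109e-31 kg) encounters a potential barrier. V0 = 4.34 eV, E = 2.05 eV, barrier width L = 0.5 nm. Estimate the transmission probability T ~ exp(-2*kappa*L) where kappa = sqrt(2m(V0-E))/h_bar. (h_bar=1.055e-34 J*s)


V0 - E = 2.29 eV = 3.6686e-19 J
kappa = sqrt(2 * m * (V0-E)) / h_bar
= sqrt(2 * 9.109e-31 * 3.6686e-19) / 1.055e-34
= 7.7490e+09 /m
2*kappa*L = 2 * 7.7490e+09 * 0.5e-9
= 7.749
T = exp(-7.749) = 4.311641e-04

4.311641e-04


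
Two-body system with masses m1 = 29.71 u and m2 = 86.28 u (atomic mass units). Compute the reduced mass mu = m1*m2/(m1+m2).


mu = m1 * m2 / (m1 + m2)
= 29.71 * 86.28 / (29.71 + 86.28)
= 2563.3788 / 115.99
= 22.1 u

22.1


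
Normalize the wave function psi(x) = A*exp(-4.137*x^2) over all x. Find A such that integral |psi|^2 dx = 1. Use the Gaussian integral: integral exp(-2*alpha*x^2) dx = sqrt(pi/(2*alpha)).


integral |psi|^2 dx = A^2 * sqrt(pi/(2*alpha)) = 1
A^2 = sqrt(2*alpha/pi)
= sqrt(2 * 4.137 / pi)
= 1.622867
A = sqrt(1.622867)
= 1.2739

1.2739


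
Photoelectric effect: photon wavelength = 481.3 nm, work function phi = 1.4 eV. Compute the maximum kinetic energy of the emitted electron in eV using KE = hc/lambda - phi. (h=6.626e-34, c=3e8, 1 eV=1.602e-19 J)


E_photon = hc / lambda
= (6.626e-34)(3e8) / (481.3e-9)
= 4.1301e-19 J
= 2.5781 eV
KE = E_photon - phi
= 2.5781 - 1.4
= 1.1781 eV

1.1781


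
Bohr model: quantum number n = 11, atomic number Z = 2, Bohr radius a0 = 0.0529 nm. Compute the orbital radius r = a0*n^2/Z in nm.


r = a0 * n^2 / Z
= 0.0529 * 11^2 / 2
= 0.0529 * 121 / 2
= 3.2005 nm

3.2005


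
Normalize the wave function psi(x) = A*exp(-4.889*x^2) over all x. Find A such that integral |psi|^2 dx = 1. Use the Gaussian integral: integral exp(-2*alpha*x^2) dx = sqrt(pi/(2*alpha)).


integral |psi|^2 dx = A^2 * sqrt(pi/(2*alpha)) = 1
A^2 = sqrt(2*alpha/pi)
= sqrt(2 * 4.889 / pi)
= 1.764209
A = sqrt(1.764209)
= 1.3282

1.3282


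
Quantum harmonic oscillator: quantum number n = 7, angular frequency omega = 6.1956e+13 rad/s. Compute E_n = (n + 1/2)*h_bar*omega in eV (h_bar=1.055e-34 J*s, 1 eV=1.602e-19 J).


E = (n + 1/2) * h_bar * omega
= (7 + 0.5) * 1.055e-34 * 6.1956e+13
= 7.5 * 6.5364e-21
= 4.9023e-20 J
= 0.306 eV

0.306


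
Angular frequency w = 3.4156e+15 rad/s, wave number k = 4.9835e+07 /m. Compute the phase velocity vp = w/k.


vp = w / k
= 3.4156e+15 / 4.9835e+07
= 6.8538e+07 m/s

6.8538e+07


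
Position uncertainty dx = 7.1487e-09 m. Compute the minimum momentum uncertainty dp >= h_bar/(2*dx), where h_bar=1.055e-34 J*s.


dp = h_bar / (2 * dx)
= 1.055e-34 / (2 * 7.1487e-09)
= 1.055e-34 / 1.4297e-08
= 7.3790e-27 kg*m/s

7.3790e-27


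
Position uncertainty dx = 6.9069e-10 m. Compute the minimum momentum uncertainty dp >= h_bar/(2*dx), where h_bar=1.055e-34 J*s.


dp = h_bar / (2 * dx)
= 1.055e-34 / (2 * 6.9069e-10)
= 1.055e-34 / 1.3814e-09
= 7.6373e-26 kg*m/s

7.6373e-26


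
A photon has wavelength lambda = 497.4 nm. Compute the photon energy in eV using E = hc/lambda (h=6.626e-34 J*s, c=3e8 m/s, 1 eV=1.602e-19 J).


E = hc / lambda
= (6.626e-34)(3e8) / (497.4e-9)
= 1.9878e-25 / 4.9740e-07
= 3.9964e-19 J
Converting to eV: 3.9964e-19 / 1.602e-19
= 2.4946 eV

2.4946


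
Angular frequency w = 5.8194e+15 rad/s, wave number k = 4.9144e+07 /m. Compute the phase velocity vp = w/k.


vp = w / k
= 5.8194e+15 / 4.9144e+07
= 1.1842e+08 m/s

1.1842e+08


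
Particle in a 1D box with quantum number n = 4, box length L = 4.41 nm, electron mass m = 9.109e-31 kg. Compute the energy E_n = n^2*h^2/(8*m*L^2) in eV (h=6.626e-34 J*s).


E = n^2 * h^2 / (8 * m * L^2)
= 4^2 * (6.626e-34)^2 / (8 * 9.109e-31 * (4.41e-9)^2)
= 16 * 4.3904e-67 / (8 * 9.109e-31 * 1.9448e-17)
= 4.9566e-20 J
= 0.3094 eV

0.3094


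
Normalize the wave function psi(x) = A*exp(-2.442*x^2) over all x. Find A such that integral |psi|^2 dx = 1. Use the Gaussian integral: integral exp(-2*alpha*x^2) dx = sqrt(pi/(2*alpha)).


integral |psi|^2 dx = A^2 * sqrt(pi/(2*alpha)) = 1
A^2 = sqrt(2*alpha/pi)
= sqrt(2 * 2.442 / pi)
= 1.246846
A = sqrt(1.246846)
= 1.1166

1.1166


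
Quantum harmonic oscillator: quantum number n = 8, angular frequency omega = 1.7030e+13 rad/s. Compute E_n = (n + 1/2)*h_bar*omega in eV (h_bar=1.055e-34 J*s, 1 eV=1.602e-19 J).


E = (n + 1/2) * h_bar * omega
= (8 + 0.5) * 1.055e-34 * 1.7030e+13
= 8.5 * 1.7967e-21
= 1.5272e-20 J
= 0.0953 eV

0.0953


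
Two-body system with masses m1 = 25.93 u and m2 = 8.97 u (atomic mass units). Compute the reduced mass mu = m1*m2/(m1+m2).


mu = m1 * m2 / (m1 + m2)
= 25.93 * 8.97 / (25.93 + 8.97)
= 232.5921 / 34.9
= 6.6645 u

6.6645


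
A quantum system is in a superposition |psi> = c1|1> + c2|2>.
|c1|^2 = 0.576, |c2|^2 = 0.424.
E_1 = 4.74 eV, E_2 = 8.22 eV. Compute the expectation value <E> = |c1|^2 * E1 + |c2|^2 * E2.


<E> = |c1|^2 * E1 + |c2|^2 * E2
= 0.576 * 4.74 + 0.424 * 8.22
= 2.7302 + 3.4853
= 6.2155 eV

6.2155


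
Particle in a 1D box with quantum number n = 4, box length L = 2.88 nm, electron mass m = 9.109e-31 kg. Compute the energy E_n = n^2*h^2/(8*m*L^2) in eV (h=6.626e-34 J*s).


E = n^2 * h^2 / (8 * m * L^2)
= 4^2 * (6.626e-34)^2 / (8 * 9.109e-31 * (2.88e-9)^2)
= 16 * 4.3904e-67 / (8 * 9.109e-31 * 8.2944e-18)
= 1.1622e-19 J
= 0.7255 eV

0.7255


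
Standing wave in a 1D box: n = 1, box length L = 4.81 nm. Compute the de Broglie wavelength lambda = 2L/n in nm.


lambda = 2L / n
= 2 * 4.81 / 1
= 9.62 / 1
= 9.62 nm

9.62


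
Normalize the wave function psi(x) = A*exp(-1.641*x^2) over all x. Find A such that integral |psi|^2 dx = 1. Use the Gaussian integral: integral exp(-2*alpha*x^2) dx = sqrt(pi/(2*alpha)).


integral |psi|^2 dx = A^2 * sqrt(pi/(2*alpha)) = 1
A^2 = sqrt(2*alpha/pi)
= sqrt(2 * 1.641 / pi)
= 1.022102
A = sqrt(1.022102)
= 1.011

1.011


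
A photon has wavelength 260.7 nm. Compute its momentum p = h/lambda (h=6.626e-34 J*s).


p = h / lambda
= 6.626e-34 / (260.7e-9)
= 6.626e-34 / 2.6070e-07
= 2.5416e-27 kg*m/s

2.5416e-27


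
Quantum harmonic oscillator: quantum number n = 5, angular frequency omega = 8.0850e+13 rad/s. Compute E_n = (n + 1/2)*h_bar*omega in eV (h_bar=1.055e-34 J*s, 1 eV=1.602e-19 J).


E = (n + 1/2) * h_bar * omega
= (5 + 0.5) * 1.055e-34 * 8.0850e+13
= 5.5 * 8.5297e-21
= 4.6913e-20 J
= 0.2928 eV

0.2928


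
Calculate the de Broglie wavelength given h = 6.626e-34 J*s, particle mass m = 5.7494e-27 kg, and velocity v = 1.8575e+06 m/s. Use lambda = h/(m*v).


lambda = h / (m * v)
= 6.626e-34 / (5.7494e-27 * 1.8575e+06)
= 6.626e-34 / 1.0680e-20
= 6.2044e-14 m

6.2044e-14


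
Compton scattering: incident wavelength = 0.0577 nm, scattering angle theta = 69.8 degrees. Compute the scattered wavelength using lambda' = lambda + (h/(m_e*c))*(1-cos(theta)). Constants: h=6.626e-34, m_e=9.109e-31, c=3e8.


Compton wavelength: h/(m_e*c) = 2.4247e-12 m
d_lambda = 2.4247e-12 * (1 - cos(69.8 deg))
= 2.4247e-12 * 0.654702
= 1.5875e-12 m = 0.001587 nm
lambda' = 0.0577 + 0.001587
= 0.059287 nm

0.059287


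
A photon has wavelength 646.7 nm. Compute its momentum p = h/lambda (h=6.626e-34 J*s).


p = h / lambda
= 6.626e-34 / (646.7e-9)
= 6.626e-34 / 6.4670e-07
= 1.0246e-27 kg*m/s

1.0246e-27


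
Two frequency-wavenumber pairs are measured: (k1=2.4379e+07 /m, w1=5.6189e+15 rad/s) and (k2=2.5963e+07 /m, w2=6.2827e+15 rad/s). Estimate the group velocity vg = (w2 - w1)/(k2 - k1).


vg = (w2 - w1) / (k2 - k1)
= (6.2827e+15 - 5.6189e+15) / (2.5963e+07 - 2.4379e+07)
= 6.6380e+14 / 1.5840e+06
= 4.1907e+08 m/s

4.1907e+08


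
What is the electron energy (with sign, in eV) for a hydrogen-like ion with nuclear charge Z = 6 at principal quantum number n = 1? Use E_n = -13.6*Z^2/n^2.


E_n = -13.6 * Z^2 / n^2
= -13.6 * 6^2 / 1^2
= -13.6 * 36 / 1
= -489.6 eV

-489.6


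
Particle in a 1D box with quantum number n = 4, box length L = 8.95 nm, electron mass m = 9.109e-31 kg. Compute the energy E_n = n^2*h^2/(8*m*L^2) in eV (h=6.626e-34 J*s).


E = n^2 * h^2 / (8 * m * L^2)
= 4^2 * (6.626e-34)^2 / (8 * 9.109e-31 * (8.95e-9)^2)
= 16 * 4.3904e-67 / (8 * 9.109e-31 * 8.0102e-17)
= 1.2034e-20 J
= 0.0751 eV

0.0751


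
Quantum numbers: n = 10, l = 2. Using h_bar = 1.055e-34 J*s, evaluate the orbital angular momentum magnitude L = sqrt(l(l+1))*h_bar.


L = sqrt(l*(l+1)) * h_bar
= sqrt(2 * 3) * 1.055e-34
= sqrt(6) * 1.055e-34
= 2.4495 * 1.055e-34
= 2.5842e-34 J*s

2.5842e-34


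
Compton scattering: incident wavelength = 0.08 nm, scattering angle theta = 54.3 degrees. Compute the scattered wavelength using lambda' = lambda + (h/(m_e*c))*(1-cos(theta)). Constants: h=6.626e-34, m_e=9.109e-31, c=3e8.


Compton wavelength: h/(m_e*c) = 2.4247e-12 m
d_lambda = 2.4247e-12 * (1 - cos(54.3 deg))
= 2.4247e-12 * 0.416459
= 1.0098e-12 m = 0.00101 nm
lambda' = 0.08 + 0.00101
= 0.08101 nm

0.08101


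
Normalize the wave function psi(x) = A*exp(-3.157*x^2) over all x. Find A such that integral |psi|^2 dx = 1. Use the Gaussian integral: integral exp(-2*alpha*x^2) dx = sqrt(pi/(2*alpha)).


integral |psi|^2 dx = A^2 * sqrt(pi/(2*alpha)) = 1
A^2 = sqrt(2*alpha/pi)
= sqrt(2 * 3.157 / pi)
= 1.417677
A = sqrt(1.417677)
= 1.1907

1.1907


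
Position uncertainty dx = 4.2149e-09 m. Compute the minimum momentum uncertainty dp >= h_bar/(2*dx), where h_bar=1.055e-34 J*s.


dp = h_bar / (2 * dx)
= 1.055e-34 / (2 * 4.2149e-09)
= 1.055e-34 / 8.4298e-09
= 1.2515e-26 kg*m/s

1.2515e-26
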